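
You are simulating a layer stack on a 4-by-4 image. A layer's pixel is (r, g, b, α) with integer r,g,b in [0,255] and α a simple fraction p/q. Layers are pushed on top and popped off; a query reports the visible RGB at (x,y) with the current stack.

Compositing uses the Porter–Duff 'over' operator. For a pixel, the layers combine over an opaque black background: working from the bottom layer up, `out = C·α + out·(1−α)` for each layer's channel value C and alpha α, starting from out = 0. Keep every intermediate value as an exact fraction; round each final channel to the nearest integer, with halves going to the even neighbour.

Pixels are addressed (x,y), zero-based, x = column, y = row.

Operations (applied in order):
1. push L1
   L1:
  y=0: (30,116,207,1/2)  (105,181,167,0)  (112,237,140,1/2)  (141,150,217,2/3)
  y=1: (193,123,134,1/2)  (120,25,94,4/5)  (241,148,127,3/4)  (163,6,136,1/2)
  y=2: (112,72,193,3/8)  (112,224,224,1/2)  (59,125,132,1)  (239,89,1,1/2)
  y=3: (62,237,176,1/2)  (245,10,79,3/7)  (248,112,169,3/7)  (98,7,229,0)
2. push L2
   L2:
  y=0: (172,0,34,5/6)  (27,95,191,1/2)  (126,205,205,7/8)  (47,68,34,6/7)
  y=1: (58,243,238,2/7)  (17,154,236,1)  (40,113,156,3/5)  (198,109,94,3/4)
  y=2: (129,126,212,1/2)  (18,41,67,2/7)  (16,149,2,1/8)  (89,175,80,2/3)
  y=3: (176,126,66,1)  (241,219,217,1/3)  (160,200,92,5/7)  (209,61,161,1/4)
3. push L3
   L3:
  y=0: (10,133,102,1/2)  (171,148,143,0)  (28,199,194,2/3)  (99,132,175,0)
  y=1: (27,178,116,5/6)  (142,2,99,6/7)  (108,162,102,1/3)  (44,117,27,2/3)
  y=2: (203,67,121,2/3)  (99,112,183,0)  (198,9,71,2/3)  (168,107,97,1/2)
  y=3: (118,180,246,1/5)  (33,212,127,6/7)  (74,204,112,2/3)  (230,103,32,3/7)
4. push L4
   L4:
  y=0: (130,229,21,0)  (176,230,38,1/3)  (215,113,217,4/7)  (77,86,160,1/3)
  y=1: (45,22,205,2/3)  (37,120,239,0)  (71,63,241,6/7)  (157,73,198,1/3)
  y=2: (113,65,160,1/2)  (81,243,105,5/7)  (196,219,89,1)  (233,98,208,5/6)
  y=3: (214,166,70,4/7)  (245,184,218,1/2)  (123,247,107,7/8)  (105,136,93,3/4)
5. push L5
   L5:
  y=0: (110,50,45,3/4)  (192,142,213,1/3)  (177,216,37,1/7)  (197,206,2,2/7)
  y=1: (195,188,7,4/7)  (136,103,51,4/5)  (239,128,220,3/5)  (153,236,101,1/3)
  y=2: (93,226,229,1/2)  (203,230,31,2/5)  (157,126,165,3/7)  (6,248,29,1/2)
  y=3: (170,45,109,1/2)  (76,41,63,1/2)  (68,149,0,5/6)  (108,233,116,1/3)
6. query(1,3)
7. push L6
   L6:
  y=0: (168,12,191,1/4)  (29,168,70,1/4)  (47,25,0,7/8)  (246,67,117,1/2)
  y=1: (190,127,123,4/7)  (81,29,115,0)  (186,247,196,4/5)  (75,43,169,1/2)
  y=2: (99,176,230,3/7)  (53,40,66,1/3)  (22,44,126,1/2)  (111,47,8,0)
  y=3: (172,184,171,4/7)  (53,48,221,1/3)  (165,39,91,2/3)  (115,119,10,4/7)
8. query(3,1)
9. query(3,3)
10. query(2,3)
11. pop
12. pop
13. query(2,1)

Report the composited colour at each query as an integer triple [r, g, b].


at x=1,y=3 over L1,L2,L3,L4,L5:
+L1 (α=3/7) → [105, 30/7, 237/7]
+L2 (α=1/3) → [451/3, 531/7, 1993/21]
+L3 (α=6/7) → [1045/21, 9435/49, 17995/147]
+L4 (α=1/2) → [3095/21, 18451/98, 50041/294]
+L5 (α=1/2) → [4691/42, 22469/196, 68563/588]
rounded: [112, 115, 117]

at x=3,y=1 over L1,L2,L3,L4,L5,L6:
+L1 (α=1/2) → [163/2, 3, 68]
+L2 (α=3/4) → [1351/8, 165/2, 175/2]
+L3 (α=2/3) → [685/8, 211/2, 283/6]
+L4 (α=1/3) → [1313/12, 284/3, 877/9]
+L5 (α=1/3) → [2231/18, 1276/9, 2663/27]
+L6 (α=1/2) → [3581/36, 1663/18, 3613/27]
→ [99, 92, 134]

at x=3,y=3 over L1,L2,L3,L4,L5,L6:
after L1 α=0: [0, 0, 0]
after L2 α=1/4: [209/4, 61/4, 161/4]
after L3 α=3/7: [899/7, 370/7, 257/7]
after L4 α=3/4: [776/7, 1613/14, 1105/14]
after L5 α=1/3: [2308/21, 3244/21, 639/7]
after L6 α=4/7: [5528/49, 6576/49, 2197/49]
rounded: [113, 134, 45]

(2,3) stack=L1,L2,L3,L4,L5,L6; from [0,0,0]:
after L1 α=3/7: [744/7, 48, 507/7]
after L2 α=5/7: [7088/49, 1096/7, 4234/49]
after L3 α=2/3: [4780/49, 3952/21, 5070/49]
after L4 α=7/8: [46969/392, 40261/168, 41771/392]
after L5 α=5/6: [60083/784, 165421/1008, 41771/2352]
after L6 α=2/3: [318803/2352, 244045/3024, 469835/7056]
rounded: [136, 81, 67]

(2,1) stack=L1,L2,L3,L4; from [0,0,0]:
L1 α=3/4: [723/4, 111, 381/4]
L2 α=3/5: [963/10, 561/5, 1317/10]
L3 α=1/3: [501/5, 644/5, 609/5]
L4 α=6/7: [2631/35, 362/5, 7839/35]
rounded: [75, 72, 224]


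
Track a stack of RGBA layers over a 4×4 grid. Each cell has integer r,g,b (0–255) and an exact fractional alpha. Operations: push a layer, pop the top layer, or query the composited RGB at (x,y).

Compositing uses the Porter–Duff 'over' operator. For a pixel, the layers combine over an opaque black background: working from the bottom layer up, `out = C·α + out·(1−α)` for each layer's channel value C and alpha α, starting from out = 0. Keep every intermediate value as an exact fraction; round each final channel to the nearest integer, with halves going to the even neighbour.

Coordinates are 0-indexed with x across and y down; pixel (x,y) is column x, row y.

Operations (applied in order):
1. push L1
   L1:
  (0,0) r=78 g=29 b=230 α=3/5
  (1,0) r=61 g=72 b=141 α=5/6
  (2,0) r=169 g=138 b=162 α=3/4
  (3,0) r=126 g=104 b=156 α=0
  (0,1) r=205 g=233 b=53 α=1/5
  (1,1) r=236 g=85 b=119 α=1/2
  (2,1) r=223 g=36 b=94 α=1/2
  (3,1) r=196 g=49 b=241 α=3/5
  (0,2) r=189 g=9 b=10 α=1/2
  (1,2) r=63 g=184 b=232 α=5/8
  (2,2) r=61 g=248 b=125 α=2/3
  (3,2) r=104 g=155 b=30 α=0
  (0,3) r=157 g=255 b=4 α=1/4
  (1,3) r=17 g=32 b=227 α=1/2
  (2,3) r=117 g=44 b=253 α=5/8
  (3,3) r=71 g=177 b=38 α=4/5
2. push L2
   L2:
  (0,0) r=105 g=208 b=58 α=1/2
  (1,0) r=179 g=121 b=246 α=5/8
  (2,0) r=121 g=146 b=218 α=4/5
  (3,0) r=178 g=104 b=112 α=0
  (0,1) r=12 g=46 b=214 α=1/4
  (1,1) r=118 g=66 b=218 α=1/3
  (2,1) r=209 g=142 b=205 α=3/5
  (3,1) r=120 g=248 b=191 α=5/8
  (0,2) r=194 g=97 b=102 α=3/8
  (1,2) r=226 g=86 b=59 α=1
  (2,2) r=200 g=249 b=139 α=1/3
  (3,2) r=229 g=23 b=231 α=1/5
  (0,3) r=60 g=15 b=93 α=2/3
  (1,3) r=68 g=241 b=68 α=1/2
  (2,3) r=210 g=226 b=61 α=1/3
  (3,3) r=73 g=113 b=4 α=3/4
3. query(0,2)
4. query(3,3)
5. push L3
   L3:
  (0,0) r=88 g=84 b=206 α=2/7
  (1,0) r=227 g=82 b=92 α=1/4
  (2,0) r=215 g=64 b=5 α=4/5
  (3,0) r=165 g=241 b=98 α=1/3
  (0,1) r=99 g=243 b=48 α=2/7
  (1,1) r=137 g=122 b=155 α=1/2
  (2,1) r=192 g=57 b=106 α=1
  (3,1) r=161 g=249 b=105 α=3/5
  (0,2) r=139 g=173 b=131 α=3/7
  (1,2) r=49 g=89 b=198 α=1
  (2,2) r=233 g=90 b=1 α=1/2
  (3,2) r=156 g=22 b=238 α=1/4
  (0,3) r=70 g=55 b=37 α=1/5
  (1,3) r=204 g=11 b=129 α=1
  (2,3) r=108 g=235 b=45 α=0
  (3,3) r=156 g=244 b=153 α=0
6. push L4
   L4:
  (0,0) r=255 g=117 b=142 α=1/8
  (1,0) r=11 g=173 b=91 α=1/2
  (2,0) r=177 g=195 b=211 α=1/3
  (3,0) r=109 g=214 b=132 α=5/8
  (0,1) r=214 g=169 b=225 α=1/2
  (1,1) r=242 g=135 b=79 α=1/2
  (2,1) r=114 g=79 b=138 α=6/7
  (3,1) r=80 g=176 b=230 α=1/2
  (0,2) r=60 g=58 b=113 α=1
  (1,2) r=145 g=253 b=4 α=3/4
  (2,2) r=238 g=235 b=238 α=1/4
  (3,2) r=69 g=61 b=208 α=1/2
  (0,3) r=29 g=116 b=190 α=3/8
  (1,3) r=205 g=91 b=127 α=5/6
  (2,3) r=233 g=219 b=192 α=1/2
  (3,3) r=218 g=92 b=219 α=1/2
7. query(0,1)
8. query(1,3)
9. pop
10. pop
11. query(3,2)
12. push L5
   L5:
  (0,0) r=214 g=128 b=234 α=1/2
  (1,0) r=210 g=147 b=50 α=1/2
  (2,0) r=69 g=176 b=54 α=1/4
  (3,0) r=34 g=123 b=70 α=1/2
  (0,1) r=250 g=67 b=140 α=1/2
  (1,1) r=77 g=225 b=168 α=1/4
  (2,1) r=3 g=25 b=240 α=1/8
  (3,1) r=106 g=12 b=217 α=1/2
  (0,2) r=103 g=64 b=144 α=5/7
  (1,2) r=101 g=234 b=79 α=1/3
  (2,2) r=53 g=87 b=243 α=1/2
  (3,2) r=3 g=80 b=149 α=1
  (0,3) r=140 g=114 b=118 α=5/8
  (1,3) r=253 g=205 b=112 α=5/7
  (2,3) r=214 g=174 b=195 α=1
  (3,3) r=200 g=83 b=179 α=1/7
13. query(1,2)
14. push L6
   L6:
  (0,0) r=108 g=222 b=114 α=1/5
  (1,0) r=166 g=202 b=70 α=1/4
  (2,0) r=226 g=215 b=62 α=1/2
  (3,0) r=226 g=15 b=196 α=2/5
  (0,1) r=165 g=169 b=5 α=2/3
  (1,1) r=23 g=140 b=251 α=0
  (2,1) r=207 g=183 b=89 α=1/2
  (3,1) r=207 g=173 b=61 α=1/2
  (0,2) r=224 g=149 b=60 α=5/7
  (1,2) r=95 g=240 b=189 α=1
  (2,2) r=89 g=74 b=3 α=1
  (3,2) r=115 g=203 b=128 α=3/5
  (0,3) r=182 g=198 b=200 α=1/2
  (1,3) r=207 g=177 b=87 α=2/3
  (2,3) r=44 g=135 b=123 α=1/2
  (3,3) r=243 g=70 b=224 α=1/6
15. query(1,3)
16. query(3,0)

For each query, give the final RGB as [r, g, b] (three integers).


query (0,2) [L1,L2] — begin 0,0,0
L1 α=1/2: [189/2, 9/2, 5]
L2 α=3/8: [2109/16, 627/16, 331/8]
rounded: [132, 39, 41]

query (3,3) [L1,L2] — begin 0,0,0
after L1 α=4/5: [284/5, 708/5, 152/5]
after L2 α=3/4: [1379/20, 2403/20, 53/5]
rounded: [69, 120, 11]

query (0,1) [L1,L2,L3,L4] — begin 0,0,0
L1 α=1/5: [41, 233/5, 53/5]
L2 α=1/4: [135/4, 929/20, 1229/20]
L3 α=2/7: [1467/28, 2873/28, 1613/28]
L4 α=1/2: [7459/56, 7605/56, 7913/56]
rounded: [133, 136, 141]

(1,3) stack=L1,L2,L3,L4; from [0,0,0]:
L1 α=1/2: [17/2, 16, 227/2]
L2 α=1/2: [153/4, 257/2, 363/4]
L3 α=1: [204, 11, 129]
L4 α=5/6: [1229/6, 233/3, 382/3]
→ [205, 78, 127]

query (3,2) [L1,L2] — begin 0,0,0
+L1 (α=0) → [0, 0, 0]
+L2 (α=1/5) → [229/5, 23/5, 231/5]
→ [46, 5, 46]

query (1,2) [L1,L2,L5] — begin 0,0,0
after L1 α=5/8: [315/8, 115, 145]
after L2 α=1: [226, 86, 59]
after L5 α=1/3: [553/3, 406/3, 197/3]
= [184, 135, 66]

query (1,3) [L1,L2,L5,L6] — begin 0,0,0
+L1 (α=1/2) → [17/2, 16, 227/2]
+L2 (α=1/2) → [153/4, 257/2, 363/4]
+L5 (α=5/7) → [2683/14, 1282/7, 1483/14]
+L6 (α=2/3) → [8479/42, 3760/21, 3919/42]
rounded: [202, 179, 93]

(3,0) stack=L1,L2,L5,L6; from [0,0,0]:
L1 α=0: [0, 0, 0]
L2 α=0: [0, 0, 0]
L5 α=1/2: [17, 123/2, 35]
L6 α=2/5: [503/5, 429/10, 497/5]
→ [101, 43, 99]


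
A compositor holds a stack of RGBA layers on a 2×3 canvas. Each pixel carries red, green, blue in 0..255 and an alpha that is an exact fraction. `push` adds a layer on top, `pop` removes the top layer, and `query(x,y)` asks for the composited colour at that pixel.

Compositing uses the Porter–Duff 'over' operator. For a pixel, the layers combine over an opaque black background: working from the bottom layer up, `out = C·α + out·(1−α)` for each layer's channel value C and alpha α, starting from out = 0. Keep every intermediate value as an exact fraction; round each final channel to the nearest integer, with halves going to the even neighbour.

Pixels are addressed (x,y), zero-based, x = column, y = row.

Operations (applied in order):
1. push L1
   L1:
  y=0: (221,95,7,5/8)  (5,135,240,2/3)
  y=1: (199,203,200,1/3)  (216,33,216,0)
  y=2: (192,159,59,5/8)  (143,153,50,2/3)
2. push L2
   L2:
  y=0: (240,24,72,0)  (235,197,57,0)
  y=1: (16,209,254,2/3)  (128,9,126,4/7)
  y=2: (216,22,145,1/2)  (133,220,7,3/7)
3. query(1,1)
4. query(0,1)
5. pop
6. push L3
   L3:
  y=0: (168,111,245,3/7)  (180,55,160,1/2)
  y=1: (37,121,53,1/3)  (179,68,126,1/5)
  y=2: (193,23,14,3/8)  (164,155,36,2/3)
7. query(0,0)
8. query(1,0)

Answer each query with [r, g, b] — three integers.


(1,1) stack=L1,L2; from [0,0,0]:
+L1 (α=0) → [0, 0, 0]
+L2 (α=4/7) → [512/7, 36/7, 72]
= [73, 5, 72]

at x=0,y=1 over L1,L2:
+L1 (α=1/3) → [199/3, 203/3, 200/3]
+L2 (α=2/3) → [295/9, 1457/9, 1724/9]
= [33, 162, 192]

query (0,0) [L1,L3] — begin 0,0,0
+L1 (α=5/8) → [1105/8, 475/8, 35/8]
+L3 (α=3/7) → [2113/14, 163/2, 215/2]
rounded: [151, 82, 108]

(1,0) stack=L1,L3; from [0,0,0]:
after L1 α=2/3: [10/3, 90, 160]
after L3 α=1/2: [275/3, 145/2, 160]
rounded: [92, 72, 160]


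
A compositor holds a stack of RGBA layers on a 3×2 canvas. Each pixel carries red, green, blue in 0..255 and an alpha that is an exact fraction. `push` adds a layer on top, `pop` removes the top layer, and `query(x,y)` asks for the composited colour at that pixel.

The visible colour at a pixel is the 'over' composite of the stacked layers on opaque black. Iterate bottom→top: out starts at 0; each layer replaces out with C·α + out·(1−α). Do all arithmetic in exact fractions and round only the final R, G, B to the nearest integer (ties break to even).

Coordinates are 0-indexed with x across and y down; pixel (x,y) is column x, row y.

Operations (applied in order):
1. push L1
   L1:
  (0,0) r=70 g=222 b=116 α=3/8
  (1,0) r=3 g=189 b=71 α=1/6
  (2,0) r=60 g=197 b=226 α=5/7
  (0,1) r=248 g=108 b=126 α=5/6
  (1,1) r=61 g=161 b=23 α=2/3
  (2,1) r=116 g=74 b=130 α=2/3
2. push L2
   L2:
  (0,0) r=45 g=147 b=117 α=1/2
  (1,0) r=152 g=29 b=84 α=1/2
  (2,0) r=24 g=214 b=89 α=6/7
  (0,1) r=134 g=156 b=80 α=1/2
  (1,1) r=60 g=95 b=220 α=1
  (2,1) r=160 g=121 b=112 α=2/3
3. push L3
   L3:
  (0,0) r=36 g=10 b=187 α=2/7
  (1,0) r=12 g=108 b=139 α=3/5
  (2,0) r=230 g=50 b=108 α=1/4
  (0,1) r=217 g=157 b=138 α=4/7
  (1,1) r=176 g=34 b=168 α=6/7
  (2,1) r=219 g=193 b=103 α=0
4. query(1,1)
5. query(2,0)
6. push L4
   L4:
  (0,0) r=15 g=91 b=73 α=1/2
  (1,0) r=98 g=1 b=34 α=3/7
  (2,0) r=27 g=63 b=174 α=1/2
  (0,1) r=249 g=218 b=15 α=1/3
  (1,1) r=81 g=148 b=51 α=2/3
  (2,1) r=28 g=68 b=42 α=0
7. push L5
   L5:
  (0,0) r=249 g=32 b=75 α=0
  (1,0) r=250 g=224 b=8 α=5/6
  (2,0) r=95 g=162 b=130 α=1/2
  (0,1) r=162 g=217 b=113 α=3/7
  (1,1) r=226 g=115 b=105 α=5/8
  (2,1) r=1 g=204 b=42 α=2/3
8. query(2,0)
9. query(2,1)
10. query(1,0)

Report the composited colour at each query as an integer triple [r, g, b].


at x=1,y=1 over L1,L2,L3:
L1 α=2/3: [122/3, 322/3, 46/3]
L2 α=1: [60, 95, 220]
L3 α=6/7: [1116/7, 299/7, 1228/7]
= [159, 43, 175]

query (2,0) [L1,L2,L3] — begin 0,0,0
after L1 α=5/7: [300/7, 985/7, 1130/7]
after L2 α=6/7: [1308/49, 9973/49, 4868/49]
after L3 α=1/4: [7597/98, 32369/196, 4974/49]
rounded: [78, 165, 102]

(2,0) stack=L1,L2,L3,L4,L5; from [0,0,0]:
L1 α=5/7: [300/7, 985/7, 1130/7]
L2 α=6/7: [1308/49, 9973/49, 4868/49]
L3 α=1/4: [7597/98, 32369/196, 4974/49]
L4 α=1/2: [10243/196, 44717/392, 6750/49]
L5 α=1/2: [28863/392, 108221/784, 6560/49]
→ [74, 138, 134]

(2,1) stack=L1,L2,L3,L4,L5; from [0,0,0]:
L1 α=2/3: [232/3, 148/3, 260/3]
L2 α=2/3: [1192/9, 874/9, 932/9]
L3 α=0: [1192/9, 874/9, 932/9]
L4 α=0: [1192/9, 874/9, 932/9]
L5 α=2/3: [1210/27, 4546/27, 1688/27]
rounded: [45, 168, 63]

query (1,0) [L1,L2,L3,L4,L5] — begin 0,0,0
L1 α=1/6: [1/2, 63/2, 71/6]
L2 α=1/2: [305/4, 121/4, 575/12]
L3 α=3/5: [377/10, 769/10, 3077/30]
L4 α=3/7: [2224/35, 1553/35, 7684/105]
L5 α=5/6: [22987/105, 40753/210, 5942/315]
rounded: [219, 194, 19]


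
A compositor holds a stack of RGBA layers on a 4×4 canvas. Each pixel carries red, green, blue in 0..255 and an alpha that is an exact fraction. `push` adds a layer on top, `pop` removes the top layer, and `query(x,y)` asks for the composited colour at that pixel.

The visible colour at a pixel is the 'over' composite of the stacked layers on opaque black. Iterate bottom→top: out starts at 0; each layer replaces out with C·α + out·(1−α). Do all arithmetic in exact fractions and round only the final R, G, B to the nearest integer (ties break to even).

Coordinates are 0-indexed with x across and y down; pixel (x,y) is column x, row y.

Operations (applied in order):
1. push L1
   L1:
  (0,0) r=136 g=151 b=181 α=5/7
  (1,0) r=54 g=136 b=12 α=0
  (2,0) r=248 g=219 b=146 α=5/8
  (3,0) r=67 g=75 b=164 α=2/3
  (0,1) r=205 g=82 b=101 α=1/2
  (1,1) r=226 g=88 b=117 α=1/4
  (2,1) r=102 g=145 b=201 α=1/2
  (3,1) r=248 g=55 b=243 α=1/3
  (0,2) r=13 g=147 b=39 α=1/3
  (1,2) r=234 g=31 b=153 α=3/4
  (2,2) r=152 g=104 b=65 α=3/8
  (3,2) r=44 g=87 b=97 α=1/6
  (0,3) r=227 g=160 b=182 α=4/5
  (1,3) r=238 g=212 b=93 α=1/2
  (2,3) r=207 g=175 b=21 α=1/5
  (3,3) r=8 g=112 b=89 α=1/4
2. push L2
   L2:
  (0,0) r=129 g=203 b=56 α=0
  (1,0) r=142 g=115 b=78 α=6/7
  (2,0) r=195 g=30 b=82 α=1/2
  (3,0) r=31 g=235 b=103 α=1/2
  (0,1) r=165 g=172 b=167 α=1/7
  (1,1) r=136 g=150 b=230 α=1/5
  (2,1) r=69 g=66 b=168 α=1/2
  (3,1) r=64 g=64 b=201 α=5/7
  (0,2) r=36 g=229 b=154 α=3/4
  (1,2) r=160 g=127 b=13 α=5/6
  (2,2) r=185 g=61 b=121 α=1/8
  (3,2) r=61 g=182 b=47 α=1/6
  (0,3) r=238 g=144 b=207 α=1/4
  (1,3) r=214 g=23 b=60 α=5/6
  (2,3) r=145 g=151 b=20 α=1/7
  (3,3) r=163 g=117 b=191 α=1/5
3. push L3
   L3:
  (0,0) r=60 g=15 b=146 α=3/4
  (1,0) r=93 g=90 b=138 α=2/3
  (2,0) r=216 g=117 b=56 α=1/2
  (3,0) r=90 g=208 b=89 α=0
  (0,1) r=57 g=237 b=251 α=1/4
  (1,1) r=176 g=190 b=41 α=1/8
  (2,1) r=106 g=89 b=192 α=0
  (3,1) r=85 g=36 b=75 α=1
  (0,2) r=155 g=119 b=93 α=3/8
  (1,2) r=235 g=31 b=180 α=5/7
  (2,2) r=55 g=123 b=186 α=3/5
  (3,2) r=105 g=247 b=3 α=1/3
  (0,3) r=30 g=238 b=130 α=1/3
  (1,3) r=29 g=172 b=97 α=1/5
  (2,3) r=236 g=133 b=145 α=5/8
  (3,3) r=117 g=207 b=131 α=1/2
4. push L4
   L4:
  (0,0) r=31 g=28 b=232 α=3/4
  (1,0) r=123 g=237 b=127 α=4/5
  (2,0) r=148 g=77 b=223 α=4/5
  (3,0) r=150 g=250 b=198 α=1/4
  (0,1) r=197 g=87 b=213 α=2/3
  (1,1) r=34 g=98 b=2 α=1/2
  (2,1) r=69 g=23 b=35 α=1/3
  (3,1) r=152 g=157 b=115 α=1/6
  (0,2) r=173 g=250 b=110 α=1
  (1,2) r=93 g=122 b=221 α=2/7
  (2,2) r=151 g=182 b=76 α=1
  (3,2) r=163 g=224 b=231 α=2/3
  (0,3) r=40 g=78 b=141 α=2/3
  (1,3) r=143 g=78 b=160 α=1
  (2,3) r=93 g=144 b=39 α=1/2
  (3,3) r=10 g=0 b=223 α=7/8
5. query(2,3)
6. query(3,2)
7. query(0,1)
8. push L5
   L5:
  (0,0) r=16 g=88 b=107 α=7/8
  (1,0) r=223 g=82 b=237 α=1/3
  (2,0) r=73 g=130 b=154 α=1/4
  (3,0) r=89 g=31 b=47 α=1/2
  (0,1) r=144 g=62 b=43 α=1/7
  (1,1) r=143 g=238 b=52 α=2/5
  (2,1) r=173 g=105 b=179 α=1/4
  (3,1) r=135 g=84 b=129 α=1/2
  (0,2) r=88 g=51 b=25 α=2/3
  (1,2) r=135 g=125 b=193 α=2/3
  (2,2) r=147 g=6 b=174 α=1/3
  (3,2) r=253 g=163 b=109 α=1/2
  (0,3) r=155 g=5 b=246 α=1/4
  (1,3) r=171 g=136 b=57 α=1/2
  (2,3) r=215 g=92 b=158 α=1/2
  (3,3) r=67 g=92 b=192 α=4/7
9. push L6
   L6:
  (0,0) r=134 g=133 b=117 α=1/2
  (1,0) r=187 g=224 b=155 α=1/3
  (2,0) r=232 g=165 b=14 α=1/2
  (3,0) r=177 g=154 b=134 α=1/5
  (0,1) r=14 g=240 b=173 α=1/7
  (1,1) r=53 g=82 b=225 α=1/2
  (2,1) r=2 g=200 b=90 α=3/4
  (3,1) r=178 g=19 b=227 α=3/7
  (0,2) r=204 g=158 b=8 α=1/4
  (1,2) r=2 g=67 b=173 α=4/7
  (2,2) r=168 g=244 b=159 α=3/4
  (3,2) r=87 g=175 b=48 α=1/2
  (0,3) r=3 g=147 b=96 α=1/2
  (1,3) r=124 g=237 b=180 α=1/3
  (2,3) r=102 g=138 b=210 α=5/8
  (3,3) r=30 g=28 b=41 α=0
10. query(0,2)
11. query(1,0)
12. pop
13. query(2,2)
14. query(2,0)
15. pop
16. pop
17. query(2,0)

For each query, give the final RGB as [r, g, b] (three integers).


at x=2,y=3 over L1,L2,L3,L4:
after L1 α=1/5: [207/5, 35, 21/5]
after L2 α=1/7: [281/5, 361/7, 226/35]
after L3 α=5/8: [6743/40, 2869/28, 26053/280]
after L4 α=1/2: [10463/80, 6901/56, 36973/560]
rounded: [131, 123, 66]

query (3,2) [L1,L2,L3,L4] — begin 0,0,0
after L1 α=1/6: [22/3, 29/2, 97/6]
after L2 α=1/6: [293/18, 509/12, 767/36]
after L3 α=1/3: [1238/27, 1991/18, 821/54]
after L4 α=2/3: [10040/81, 10055/54, 25769/162]
= [124, 186, 159]

query (0,1) [L1,L2,L3,L4] — begin 0,0,0
+L1 (α=1/2) → [205/2, 41, 101/2]
+L2 (α=1/7) → [780/7, 418/7, 470/7]
+L3 (α=1/4) → [2739/28, 2913/28, 3167/28]
+L4 (α=2/3) → [13771/84, 2595/28, 15095/84]
= [164, 93, 180]

at x=0,y=2 over L1,L2,L3,L4,L5,L6:
+L1 (α=1/3) → [13/3, 49, 13]
+L2 (α=3/4) → [337/12, 184, 475/4]
+L3 (α=3/8) → [7265/96, 1277/8, 3491/32]
+L4 (α=1) → [173, 250, 110]
+L5 (α=2/3) → [349/3, 352/3, 160/3]
+L6 (α=1/4) → [553/4, 255/2, 42]
= [138, 128, 42]

(1,0) stack=L1,L2,L3,L4,L5,L6; from [0,0,0]:
+L1 (α=0) → [0, 0, 0]
+L2 (α=6/7) → [852/7, 690/7, 468/7]
+L3 (α=2/3) → [718/7, 650/7, 800/7]
+L4 (α=4/5) → [4162/35, 7286/35, 4356/35]
+L5 (α=1/3) → [16129/105, 5814/35, 5669/35]
+L6 (α=1/3) → [51893/315, 19468/105, 16763/105]
= [165, 185, 160]

at x=2,y=2 over L1,L2,L3,L4,L5:
after L1 α=3/8: [57, 39, 195/8]
after L2 α=1/8: [73, 167/4, 2333/64]
after L3 α=3/5: [311/5, 181/2, 20189/160]
after L4 α=1: [151, 182, 76]
after L5 α=1/3: [449/3, 370/3, 326/3]
rounded: [150, 123, 109]

(2,0) stack=L1,L2,L3,L4,L5; from [0,0,0]:
+L1 (α=5/8) → [155, 1095/8, 365/4]
+L2 (α=1/2) → [175, 1335/16, 693/8]
+L3 (α=1/2) → [391/2, 3207/32, 1141/16]
+L4 (α=4/5) → [315/2, 13063/160, 15413/80]
+L5 (α=1/4) → [1091/8, 59989/640, 58559/320]
→ [136, 94, 183]

(2,0) stack=L1,L2,L3; from [0,0,0]:
+L1 (α=5/8) → [155, 1095/8, 365/4]
+L2 (α=1/2) → [175, 1335/16, 693/8]
+L3 (α=1/2) → [391/2, 3207/32, 1141/16]
→ [196, 100, 71]


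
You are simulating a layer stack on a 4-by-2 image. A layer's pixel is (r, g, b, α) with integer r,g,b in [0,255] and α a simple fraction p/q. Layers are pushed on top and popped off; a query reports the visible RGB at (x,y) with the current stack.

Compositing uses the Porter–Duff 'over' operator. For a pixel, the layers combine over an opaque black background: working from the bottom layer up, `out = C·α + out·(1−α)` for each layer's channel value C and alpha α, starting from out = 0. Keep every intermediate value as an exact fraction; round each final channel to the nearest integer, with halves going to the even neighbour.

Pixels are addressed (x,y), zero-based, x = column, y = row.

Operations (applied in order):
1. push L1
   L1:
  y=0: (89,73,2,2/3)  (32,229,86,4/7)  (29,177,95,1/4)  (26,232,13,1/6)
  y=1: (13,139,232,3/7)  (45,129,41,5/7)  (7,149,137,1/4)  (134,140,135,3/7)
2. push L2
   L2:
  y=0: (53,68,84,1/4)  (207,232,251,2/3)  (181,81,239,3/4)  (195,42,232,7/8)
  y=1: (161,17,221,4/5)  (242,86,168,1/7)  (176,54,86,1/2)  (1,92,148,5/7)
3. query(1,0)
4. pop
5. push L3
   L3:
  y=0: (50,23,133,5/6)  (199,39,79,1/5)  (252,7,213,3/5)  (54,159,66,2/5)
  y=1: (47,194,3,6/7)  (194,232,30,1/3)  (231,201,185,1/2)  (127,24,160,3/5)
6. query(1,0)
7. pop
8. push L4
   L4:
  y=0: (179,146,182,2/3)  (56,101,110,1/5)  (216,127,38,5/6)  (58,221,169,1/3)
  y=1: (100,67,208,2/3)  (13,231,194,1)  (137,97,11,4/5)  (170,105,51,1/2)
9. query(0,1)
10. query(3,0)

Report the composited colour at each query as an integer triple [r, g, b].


(1,0) stack=L1,L2; from [0,0,0]:
after L1 α=4/7: [128/7, 916/7, 344/7]
after L2 α=2/3: [3026/21, 1388/7, 1286/7]
= [144, 198, 184]

query (1,0) [L1,L3] — begin 0,0,0
L1 α=4/7: [128/7, 916/7, 344/7]
L3 α=1/5: [381/7, 3937/35, 1929/35]
rounded: [54, 112, 55]

query (0,1) [L1,L4] — begin 0,0,0
L1 α=3/7: [39/7, 417/7, 696/7]
L4 α=2/3: [1439/21, 1355/21, 3608/21]
rounded: [69, 65, 172]

(3,0) stack=L1,L4; from [0,0,0]:
L1 α=1/6: [13/3, 116/3, 13/6]
L4 α=1/3: [200/9, 895/9, 520/9]
→ [22, 99, 58]


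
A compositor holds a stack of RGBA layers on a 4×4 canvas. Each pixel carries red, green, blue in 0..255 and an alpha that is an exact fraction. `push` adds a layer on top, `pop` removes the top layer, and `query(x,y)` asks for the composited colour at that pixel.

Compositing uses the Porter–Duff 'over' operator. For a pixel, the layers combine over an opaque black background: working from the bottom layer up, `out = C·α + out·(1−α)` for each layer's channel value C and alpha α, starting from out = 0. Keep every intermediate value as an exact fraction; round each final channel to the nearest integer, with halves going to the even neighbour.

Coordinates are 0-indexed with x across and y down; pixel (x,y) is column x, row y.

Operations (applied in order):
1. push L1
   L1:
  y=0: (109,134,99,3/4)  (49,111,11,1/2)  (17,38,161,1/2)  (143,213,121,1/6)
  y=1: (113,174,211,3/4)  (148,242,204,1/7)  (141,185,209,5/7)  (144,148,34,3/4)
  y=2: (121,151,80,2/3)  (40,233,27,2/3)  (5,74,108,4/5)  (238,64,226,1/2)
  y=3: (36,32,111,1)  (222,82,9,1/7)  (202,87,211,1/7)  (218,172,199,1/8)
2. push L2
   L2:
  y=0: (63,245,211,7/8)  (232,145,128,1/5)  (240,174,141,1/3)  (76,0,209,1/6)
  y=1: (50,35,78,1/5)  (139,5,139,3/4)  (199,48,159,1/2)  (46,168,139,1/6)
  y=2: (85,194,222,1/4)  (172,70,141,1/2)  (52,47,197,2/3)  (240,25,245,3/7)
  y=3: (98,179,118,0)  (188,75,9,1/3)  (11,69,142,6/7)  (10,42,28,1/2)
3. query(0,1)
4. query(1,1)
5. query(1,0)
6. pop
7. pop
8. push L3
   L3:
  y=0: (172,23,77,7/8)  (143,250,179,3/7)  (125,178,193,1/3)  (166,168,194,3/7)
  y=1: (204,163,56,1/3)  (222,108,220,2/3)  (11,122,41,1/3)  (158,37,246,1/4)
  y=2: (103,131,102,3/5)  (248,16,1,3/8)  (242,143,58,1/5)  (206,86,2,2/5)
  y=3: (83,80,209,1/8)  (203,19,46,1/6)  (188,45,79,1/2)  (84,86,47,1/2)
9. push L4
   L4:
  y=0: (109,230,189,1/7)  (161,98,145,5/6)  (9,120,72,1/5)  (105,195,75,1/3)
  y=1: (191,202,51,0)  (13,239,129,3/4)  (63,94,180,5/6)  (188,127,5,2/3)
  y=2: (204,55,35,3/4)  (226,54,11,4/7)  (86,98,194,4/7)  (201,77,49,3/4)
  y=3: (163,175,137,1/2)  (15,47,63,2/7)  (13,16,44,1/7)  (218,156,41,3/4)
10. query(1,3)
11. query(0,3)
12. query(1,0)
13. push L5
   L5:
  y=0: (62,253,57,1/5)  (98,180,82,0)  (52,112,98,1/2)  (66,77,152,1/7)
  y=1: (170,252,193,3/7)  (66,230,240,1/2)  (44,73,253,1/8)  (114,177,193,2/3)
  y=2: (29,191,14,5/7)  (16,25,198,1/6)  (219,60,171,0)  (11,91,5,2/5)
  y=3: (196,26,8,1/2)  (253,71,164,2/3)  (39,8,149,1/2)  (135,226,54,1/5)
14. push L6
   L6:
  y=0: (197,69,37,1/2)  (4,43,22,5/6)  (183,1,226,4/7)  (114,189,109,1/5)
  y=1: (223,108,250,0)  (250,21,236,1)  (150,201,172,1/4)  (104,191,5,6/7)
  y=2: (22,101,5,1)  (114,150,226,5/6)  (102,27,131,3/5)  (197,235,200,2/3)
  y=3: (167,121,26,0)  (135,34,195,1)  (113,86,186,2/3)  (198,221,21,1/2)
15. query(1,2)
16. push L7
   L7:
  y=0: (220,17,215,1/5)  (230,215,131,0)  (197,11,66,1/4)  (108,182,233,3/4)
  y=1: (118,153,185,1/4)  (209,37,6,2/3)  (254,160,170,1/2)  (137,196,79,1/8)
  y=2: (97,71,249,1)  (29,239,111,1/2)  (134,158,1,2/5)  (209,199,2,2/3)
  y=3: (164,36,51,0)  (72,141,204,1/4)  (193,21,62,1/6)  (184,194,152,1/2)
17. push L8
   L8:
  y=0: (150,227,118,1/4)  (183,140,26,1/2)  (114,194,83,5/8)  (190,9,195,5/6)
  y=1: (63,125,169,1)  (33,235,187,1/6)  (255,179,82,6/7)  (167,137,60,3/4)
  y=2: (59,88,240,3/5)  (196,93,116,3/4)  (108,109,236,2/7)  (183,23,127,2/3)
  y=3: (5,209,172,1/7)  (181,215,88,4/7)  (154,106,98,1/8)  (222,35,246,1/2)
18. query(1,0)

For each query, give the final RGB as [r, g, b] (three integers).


at x=0,y=1 over L1,L2:
L1 α=3/4: [339/4, 261/2, 633/4]
L2 α=1/5: [389/5, 557/5, 711/5]
rounded: [78, 111, 142]

at x=1,y=1 over L1,L2:
+L1 (α=1/7) → [148/7, 242/7, 204/7]
+L2 (α=3/4) → [3067/28, 347/28, 3123/28]
rounded: [110, 12, 112]

(1,0) stack=L1,L2; from [0,0,0]:
+L1 (α=1/2) → [49/2, 111/2, 11/2]
+L2 (α=1/5) → [66, 367/5, 30]
= [66, 73, 30]

at x=1,y=3 over L3,L4:
+L3 (α=1/6) → [203/6, 19/6, 23/3]
+L4 (α=2/7) → [1195/42, 659/42, 493/21]
→ [28, 16, 23]

(0,3) stack=L3,L4; from [0,0,0]:
after L3 α=1/8: [83/8, 10, 209/8]
after L4 α=1/2: [1387/16, 185/2, 1305/16]
rounded: [87, 92, 82]

query (1,0) [L3,L4] — begin 0,0,0
after L3 α=3/7: [429/7, 750/7, 537/7]
after L4 α=5/6: [3032/21, 2090/21, 2806/21]
= [144, 100, 134]

at x=1,y=2 over L3,L4,L5,L6:
+L3 (α=3/8) → [93, 6, 3/8]
+L4 (α=4/7) → [169, 234/7, 361/56]
+L5 (α=1/6) → [287/2, 1345/42, 12893/336]
+L6 (α=5/6) → [1427/12, 32845/252, 392573/2016]
= [119, 130, 195]

(1,0) stack=L3,L4,L5,L6,L7,L8; from [0,0,0]:
+L3 (α=3/7) → [429/7, 750/7, 537/7]
+L4 (α=5/6) → [3032/21, 2090/21, 2806/21]
+L5 (α=0) → [3032/21, 2090/21, 2806/21]
+L6 (α=5/6) → [1726/63, 6605/126, 2558/63]
+L7 (α=0) → [1726/63, 6605/126, 2558/63]
+L8 (α=1/2) → [13255/126, 24245/252, 2098/63]
→ [105, 96, 33]


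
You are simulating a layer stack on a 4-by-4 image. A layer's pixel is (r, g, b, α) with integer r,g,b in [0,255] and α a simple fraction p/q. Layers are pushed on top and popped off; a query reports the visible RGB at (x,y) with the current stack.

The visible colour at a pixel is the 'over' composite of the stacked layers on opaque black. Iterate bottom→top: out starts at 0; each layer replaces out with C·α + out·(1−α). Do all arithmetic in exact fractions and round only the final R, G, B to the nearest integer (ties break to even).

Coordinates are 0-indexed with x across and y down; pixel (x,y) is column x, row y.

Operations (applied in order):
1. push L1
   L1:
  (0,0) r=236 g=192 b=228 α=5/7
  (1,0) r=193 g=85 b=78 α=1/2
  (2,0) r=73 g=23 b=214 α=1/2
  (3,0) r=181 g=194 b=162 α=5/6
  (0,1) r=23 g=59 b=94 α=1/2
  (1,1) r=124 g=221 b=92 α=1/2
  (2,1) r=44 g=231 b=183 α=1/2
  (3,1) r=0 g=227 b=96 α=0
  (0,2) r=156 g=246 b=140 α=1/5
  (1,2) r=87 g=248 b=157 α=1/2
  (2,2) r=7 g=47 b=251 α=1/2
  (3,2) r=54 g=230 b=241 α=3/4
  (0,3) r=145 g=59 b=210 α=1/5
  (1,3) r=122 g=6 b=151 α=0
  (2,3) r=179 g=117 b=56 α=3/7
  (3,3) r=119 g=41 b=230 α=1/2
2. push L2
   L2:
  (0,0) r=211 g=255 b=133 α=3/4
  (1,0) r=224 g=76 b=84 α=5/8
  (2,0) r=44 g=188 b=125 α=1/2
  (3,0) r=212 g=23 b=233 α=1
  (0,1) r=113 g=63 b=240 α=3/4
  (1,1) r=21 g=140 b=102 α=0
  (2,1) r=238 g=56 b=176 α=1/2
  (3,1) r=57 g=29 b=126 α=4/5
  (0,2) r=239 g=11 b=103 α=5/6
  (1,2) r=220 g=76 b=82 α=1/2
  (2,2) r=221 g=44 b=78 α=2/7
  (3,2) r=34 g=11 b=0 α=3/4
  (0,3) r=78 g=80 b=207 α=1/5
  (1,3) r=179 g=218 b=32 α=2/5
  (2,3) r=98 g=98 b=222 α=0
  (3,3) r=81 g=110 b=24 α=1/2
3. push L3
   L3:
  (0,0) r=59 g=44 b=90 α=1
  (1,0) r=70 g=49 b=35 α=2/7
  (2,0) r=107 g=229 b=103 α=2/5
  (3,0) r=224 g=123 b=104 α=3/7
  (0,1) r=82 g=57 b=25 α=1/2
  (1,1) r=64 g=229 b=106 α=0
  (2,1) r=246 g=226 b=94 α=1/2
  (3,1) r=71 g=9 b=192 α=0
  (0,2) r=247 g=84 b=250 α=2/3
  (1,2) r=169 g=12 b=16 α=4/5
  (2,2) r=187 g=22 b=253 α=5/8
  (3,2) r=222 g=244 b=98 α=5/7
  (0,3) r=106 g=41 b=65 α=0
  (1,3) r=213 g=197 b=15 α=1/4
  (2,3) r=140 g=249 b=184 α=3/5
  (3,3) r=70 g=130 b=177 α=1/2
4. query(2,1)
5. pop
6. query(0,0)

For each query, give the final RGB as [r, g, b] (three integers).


(2,1) stack=L1,L2,L3; from [0,0,0]:
after L1 α=1/2: [22, 231/2, 183/2]
after L2 α=1/2: [130, 343/4, 535/4]
after L3 α=1/2: [188, 1247/8, 911/8]
= [188, 156, 114]

query (0,0) [L1,L2] — begin 0,0,0
+L1 (α=5/7) → [1180/7, 960/7, 1140/7]
+L2 (α=3/4) → [5611/28, 6315/28, 3933/28]
→ [200, 226, 140]


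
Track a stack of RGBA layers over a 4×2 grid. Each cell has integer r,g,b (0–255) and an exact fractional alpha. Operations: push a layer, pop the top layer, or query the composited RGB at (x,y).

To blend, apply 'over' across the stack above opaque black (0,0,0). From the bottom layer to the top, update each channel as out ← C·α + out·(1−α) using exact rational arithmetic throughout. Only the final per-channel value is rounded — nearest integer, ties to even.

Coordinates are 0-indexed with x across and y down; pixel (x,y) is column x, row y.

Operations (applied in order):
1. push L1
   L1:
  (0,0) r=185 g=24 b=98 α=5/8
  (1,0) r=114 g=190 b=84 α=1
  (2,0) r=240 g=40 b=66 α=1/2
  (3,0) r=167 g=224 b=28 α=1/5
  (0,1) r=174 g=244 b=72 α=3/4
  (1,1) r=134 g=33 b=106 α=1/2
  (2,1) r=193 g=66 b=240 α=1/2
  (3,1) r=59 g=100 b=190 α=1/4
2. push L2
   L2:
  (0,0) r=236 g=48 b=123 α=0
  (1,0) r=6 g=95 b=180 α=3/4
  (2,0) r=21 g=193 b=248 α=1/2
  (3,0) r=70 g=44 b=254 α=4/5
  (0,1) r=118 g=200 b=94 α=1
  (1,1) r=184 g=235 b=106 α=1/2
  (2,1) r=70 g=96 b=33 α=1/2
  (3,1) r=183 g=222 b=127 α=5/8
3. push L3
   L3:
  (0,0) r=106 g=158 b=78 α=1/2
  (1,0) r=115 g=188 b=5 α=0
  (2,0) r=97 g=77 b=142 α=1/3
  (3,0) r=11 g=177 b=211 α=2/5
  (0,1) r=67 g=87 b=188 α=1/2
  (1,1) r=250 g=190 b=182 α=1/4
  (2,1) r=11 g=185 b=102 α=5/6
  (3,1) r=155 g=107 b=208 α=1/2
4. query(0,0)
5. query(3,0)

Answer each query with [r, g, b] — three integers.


query (0,0) [L1,L2,L3] — begin 0,0,0
L1 α=5/8: [925/8, 15, 245/4]
L2 α=0: [925/8, 15, 245/4]
L3 α=1/2: [1773/16, 173/2, 557/8]
= [111, 86, 70]

at x=3,y=0 over L1,L2,L3:
after L1 α=1/5: [167/5, 224/5, 28/5]
after L2 α=4/5: [1567/25, 1104/25, 5108/25]
after L3 α=2/5: [5251/125, 12162/125, 25874/125]
→ [42, 97, 207]


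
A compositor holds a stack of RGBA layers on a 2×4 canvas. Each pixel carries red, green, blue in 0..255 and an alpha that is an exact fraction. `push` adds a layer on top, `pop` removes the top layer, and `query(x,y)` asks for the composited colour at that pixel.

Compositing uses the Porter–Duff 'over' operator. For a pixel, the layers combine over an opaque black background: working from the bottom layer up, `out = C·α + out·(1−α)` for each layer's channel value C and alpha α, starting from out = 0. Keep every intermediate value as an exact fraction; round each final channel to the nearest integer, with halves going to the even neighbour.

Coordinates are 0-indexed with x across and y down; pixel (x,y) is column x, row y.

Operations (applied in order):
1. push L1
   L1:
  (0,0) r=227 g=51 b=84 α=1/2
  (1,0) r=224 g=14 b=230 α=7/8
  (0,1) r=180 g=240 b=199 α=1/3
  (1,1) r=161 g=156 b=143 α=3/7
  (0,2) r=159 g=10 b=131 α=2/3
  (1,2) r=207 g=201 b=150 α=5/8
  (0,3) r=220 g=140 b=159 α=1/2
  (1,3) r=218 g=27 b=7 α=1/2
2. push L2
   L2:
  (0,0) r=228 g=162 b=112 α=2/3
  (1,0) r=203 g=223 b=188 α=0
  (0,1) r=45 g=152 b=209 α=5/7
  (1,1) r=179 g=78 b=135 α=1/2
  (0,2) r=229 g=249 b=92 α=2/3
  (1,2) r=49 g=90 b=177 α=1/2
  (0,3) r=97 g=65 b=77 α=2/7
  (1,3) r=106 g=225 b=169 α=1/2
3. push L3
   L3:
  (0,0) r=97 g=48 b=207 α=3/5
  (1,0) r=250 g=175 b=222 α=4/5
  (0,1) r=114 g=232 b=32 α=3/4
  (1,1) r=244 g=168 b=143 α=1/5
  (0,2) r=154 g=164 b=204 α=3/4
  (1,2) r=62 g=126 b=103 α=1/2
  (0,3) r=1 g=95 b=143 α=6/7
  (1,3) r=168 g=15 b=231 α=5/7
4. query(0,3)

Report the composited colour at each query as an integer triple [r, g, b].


query (0,3) [L1,L2,L3] — begin 0,0,0
+L1 (α=1/2) → [110, 70, 159/2]
+L2 (α=2/7) → [744/7, 480/7, 1103/14]
+L3 (α=6/7) → [786/49, 4470/49, 13115/98]
rounded: [16, 91, 134]


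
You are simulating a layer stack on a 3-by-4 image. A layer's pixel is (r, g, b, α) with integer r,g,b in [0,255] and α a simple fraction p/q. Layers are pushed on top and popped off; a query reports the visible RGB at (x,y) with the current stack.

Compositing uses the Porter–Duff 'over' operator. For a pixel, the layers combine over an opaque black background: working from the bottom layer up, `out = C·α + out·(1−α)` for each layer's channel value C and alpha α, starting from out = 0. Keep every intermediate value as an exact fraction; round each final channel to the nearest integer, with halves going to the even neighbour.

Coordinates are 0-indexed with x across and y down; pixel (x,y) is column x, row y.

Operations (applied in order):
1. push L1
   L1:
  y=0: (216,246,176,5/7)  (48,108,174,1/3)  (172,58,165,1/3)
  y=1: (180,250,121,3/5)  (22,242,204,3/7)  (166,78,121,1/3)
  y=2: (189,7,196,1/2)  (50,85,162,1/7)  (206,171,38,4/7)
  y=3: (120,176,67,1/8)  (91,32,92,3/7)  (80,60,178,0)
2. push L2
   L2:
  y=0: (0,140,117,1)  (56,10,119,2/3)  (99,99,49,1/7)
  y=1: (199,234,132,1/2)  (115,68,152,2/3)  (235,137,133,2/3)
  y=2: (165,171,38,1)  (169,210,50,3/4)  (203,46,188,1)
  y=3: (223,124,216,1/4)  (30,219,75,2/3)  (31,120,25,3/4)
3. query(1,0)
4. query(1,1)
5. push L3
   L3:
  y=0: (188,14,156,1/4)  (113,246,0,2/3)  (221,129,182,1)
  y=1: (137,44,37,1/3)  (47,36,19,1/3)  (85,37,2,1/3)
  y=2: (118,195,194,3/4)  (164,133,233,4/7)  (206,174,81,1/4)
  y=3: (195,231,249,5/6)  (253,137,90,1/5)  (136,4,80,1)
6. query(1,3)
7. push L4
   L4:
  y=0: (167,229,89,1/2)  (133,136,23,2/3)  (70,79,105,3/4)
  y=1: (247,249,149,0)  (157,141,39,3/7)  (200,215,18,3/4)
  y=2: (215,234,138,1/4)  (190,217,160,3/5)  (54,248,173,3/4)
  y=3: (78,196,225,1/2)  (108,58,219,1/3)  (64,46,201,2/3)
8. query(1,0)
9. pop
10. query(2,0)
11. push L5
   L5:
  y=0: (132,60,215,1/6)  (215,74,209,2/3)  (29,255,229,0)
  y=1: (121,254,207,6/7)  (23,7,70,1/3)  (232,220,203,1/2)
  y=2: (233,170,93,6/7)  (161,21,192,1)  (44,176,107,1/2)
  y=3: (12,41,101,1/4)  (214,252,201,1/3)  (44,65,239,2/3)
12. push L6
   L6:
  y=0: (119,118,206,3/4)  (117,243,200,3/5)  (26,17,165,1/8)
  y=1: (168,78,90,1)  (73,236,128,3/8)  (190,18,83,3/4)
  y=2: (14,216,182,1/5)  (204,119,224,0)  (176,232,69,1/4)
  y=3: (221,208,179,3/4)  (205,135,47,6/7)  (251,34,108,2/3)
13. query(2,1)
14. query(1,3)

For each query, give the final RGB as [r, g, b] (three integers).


query (1,0) [L1,L2] — begin 0,0,0
+L1 (α=1/3) → [16, 36, 58]
+L2 (α=2/3) → [128/3, 56/3, 296/3]
= [43, 19, 99]

(1,1) stack=L1,L2; from [0,0,0]:
+L1 (α=3/7) → [66/7, 726/7, 612/7]
+L2 (α=2/3) → [1676/21, 1678/21, 2740/21]
rounded: [80, 80, 130]

(1,3) stack=L1,L2,L3; from [0,0,0]:
after L1 α=3/7: [39, 96/7, 276/7]
after L2 α=2/3: [33, 1054/7, 442/7]
after L3 α=1/5: [77, 1035/7, 2398/35]
= [77, 148, 69]

query (1,0) [L1,L2,L3,L4] — begin 0,0,0
+L1 (α=1/3) → [16, 36, 58]
+L2 (α=2/3) → [128/3, 56/3, 296/3]
+L3 (α=2/3) → [806/9, 1532/9, 296/9]
+L4 (α=2/3) → [3200/27, 3980/27, 710/27]
= [119, 147, 26]

at x=2,y=0 over L1,L2,L3:
+L1 (α=1/3) → [172/3, 58/3, 55]
+L2 (α=1/7) → [443/7, 215/7, 379/7]
+L3 (α=1) → [221, 129, 182]
= [221, 129, 182]

query (2,1) [L1,L2,L3,L5,L6] — begin 0,0,0
L1 α=1/3: [166/3, 26, 121/3]
L2 α=2/3: [1576/9, 100, 919/9]
L3 α=1/3: [3917/27, 79, 1856/27]
L5 α=1/2: [10181/54, 299/2, 7337/54]
L6 α=3/4: [40961/216, 407/8, 20783/216]
= [190, 51, 96]

(1,3) stack=L1,L2,L3,L5,L6; from [0,0,0]:
L1 α=3/7: [39, 96/7, 276/7]
L2 α=2/3: [33, 1054/7, 442/7]
L3 α=1/5: [77, 1035/7, 2398/35]
L5 α=1/3: [368/3, 1278/7, 11831/105]
L6 α=6/7: [4058/21, 6948/49, 41441/735]
= [193, 142, 56]


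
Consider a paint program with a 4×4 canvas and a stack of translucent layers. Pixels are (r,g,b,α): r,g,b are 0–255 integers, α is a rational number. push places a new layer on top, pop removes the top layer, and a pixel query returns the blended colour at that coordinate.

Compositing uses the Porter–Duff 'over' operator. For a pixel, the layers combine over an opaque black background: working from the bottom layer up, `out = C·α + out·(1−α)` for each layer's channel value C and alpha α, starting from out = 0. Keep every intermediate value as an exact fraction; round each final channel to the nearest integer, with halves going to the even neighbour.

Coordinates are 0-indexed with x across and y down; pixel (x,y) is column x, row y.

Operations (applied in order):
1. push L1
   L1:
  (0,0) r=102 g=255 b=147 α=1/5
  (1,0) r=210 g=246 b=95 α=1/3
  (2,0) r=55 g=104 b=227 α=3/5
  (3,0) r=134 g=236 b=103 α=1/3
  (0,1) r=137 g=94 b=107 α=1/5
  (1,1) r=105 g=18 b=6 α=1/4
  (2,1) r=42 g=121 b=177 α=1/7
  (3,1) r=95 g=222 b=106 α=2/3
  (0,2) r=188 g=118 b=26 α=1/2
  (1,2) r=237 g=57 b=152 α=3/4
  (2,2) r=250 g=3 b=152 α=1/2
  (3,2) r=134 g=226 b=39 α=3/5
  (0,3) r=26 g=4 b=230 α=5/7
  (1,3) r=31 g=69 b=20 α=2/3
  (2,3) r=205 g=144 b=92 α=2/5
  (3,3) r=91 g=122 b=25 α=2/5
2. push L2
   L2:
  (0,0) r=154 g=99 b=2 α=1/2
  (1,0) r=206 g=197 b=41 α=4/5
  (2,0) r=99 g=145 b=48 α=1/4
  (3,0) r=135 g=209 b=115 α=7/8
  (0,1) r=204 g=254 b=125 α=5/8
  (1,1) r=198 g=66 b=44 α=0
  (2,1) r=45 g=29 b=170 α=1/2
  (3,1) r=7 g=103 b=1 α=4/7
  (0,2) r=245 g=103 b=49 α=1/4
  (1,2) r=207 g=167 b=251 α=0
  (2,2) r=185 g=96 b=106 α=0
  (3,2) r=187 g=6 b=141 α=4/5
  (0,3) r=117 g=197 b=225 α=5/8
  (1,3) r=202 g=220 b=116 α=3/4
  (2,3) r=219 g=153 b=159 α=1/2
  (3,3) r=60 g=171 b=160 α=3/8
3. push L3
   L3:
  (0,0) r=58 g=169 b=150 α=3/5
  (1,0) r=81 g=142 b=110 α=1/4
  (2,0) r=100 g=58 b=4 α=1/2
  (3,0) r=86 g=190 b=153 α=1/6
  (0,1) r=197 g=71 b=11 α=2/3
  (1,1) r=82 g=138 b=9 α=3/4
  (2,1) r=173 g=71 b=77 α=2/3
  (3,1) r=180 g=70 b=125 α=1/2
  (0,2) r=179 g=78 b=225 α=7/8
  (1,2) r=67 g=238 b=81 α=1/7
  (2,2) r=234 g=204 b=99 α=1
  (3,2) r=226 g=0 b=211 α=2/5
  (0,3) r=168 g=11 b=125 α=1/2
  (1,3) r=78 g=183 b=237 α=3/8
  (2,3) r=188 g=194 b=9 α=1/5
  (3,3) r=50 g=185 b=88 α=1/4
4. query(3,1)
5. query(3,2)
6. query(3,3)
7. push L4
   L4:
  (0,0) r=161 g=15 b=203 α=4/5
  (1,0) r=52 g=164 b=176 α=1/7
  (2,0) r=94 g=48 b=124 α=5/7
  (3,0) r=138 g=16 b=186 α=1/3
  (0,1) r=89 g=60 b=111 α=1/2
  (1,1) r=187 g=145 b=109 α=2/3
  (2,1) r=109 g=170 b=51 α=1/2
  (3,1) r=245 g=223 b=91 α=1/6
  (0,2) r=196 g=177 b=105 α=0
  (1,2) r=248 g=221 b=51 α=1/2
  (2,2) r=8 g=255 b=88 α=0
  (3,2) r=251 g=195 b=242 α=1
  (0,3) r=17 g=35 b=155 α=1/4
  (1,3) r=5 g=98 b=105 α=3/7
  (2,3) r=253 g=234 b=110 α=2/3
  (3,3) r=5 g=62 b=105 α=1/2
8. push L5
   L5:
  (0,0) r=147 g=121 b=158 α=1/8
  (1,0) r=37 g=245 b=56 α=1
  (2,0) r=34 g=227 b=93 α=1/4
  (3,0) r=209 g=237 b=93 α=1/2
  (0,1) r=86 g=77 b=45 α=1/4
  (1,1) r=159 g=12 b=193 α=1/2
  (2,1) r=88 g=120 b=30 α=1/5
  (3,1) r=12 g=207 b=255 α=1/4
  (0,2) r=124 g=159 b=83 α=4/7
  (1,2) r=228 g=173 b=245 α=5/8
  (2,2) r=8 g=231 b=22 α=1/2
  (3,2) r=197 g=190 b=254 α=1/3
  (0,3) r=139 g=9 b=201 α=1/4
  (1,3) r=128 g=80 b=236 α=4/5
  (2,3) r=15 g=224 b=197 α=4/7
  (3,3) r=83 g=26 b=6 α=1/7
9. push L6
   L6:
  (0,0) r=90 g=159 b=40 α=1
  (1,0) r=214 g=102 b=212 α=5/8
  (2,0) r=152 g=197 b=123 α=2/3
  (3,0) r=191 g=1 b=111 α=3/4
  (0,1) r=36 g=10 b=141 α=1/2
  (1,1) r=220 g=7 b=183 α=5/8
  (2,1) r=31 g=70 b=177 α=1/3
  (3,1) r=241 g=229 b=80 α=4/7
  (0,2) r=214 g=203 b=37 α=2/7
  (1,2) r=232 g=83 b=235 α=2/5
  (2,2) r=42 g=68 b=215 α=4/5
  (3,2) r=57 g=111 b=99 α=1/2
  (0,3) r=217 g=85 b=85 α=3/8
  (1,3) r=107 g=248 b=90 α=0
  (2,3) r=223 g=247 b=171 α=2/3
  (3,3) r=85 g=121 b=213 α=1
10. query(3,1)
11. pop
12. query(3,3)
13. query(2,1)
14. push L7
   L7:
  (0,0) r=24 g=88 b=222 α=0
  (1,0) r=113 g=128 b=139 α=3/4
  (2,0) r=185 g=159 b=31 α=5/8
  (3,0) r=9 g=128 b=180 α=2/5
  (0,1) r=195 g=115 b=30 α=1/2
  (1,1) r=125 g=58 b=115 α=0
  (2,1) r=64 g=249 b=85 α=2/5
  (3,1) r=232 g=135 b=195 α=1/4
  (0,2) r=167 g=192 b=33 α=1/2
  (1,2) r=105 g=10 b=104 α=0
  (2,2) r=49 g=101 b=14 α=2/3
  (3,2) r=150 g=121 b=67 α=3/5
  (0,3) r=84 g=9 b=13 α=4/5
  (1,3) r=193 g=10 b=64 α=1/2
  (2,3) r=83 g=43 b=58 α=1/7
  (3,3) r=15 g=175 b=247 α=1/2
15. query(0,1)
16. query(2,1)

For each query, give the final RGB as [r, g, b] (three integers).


at x=3,y=1 over L1,L2,L3:
after L1 α=2/3: [190/3, 148, 212/3]
after L2 α=4/7: [218/7, 856/7, 216/7]
after L3 α=1/2: [739/7, 673/7, 1091/14]
→ [106, 96, 78]

at x=3,y=2 over L1,L2,L3:
L1 α=3/5: [402/5, 678/5, 117/5]
L2 α=4/5: [4142/25, 798/25, 2937/25]
L3 α=2/5: [23726/125, 2394/125, 19361/125]
→ [190, 19, 155]

query (3,3) [L1,L2,L3] — begin 0,0,0
L1 α=2/5: [182/5, 244/5, 10]
L2 α=3/8: [181/4, 757/8, 265/4]
L3 α=1/4: [743/16, 3751/32, 1147/16]
= [46, 117, 72]

query (3,1) [L1,L2,L3,L4,L5,L6] — begin 0,0,0
L1 α=2/3: [190/3, 148, 212/3]
L2 α=4/7: [218/7, 856/7, 216/7]
L3 α=1/2: [739/7, 673/7, 1091/14]
L4 α=1/6: [2705/21, 821/7, 2243/28]
L5 α=1/4: [2789/28, 978/7, 13869/112]
L6 α=4/7: [35359/196, 9346/49, 77447/784]
→ [180, 191, 99]

at x=3,y=3 over L1,L2,L3,L4,L5:
+L1 (α=2/5) → [182/5, 244/5, 10]
+L2 (α=3/8) → [181/4, 757/8, 265/4]
+L3 (α=1/4) → [743/16, 3751/32, 1147/16]
+L4 (α=1/2) → [823/32, 5735/64, 2827/32]
+L5 (α=1/7) → [3797/112, 18037/224, 8577/112]
rounded: [34, 81, 77]

query (2,1) [L1,L2,L3,L4,L5] — begin 0,0,0
after L1 α=1/7: [6, 121/7, 177/7]
after L2 α=1/2: [51/2, 162/7, 1367/14]
after L3 α=2/3: [743/6, 1156/21, 3523/42]
after L4 α=1/2: [1397/12, 2363/21, 5665/84]
after L5 α=1/5: [1661/15, 11972/105, 1259/21]
= [111, 114, 60]

query (0,1) [L1,L2,L3,L4,L5,L7] — begin 0,0,0
L1 α=1/5: [137/5, 94/5, 107/5]
L2 α=5/8: [5511/40, 829/5, 1723/20]
L3 α=2/3: [21271/120, 513/5, 721/20]
L4 α=1/2: [31951/240, 813/10, 2941/40]
L5 α=1/4: [38831/320, 3209/40, 10623/160]
L7 α=1/2: [101231/640, 7809/80, 15423/320]
rounded: [158, 98, 48]

query (2,1) [L1,L2,L3,L4,L5,L7] — begin 0,0,0
L1 α=1/7: [6, 121/7, 177/7]
L2 α=1/2: [51/2, 162/7, 1367/14]
L3 α=2/3: [743/6, 1156/21, 3523/42]
L4 α=1/2: [1397/12, 2363/21, 5665/84]
L5 α=1/5: [1661/15, 11972/105, 1259/21]
L7 α=2/5: [2301/25, 29402/175, 2449/35]
rounded: [92, 168, 70]
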